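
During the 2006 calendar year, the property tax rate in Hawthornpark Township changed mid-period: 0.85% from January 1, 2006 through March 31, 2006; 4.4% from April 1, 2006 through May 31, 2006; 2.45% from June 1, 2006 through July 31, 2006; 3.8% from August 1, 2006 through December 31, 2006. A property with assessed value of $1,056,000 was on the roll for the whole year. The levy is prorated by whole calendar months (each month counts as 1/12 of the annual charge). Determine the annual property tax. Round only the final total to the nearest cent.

$31,020.00

January 1 – March 31, 2006: 3 months at 0.85% → $1,056,000 × 0.85% × 3/12 = $2,244.0000
April 1 – May 31, 2006: 2 months at 4.4% → $1,056,000 × 4.4% × 2/12 = $7,744.0000
June 1 – July 31, 2006: 2 months at 2.45% → $1,056,000 × 2.45% × 2/12 = $4,312.0000
August 1 – December 31, 2006: 5 months at 3.8% → $1,056,000 × 3.8% × 5/12 = $16,720.0000
Total = $31,020.0000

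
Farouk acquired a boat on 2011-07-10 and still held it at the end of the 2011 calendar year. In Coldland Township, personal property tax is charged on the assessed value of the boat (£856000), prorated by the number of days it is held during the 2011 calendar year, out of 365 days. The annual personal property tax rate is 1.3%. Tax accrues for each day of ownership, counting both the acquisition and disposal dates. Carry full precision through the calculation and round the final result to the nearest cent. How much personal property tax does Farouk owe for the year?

Days held (2011-07-10 to 2011-12-31): 175 out of 365
Tax = £856000 × 1.3% × 175/365 = £5335.3425

£5335.34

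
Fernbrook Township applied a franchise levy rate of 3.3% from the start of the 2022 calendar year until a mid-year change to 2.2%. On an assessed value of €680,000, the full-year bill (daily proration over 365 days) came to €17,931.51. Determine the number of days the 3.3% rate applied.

145 days

Let d = days at the first rate; then 365 − d days at the second rate.
€680,000 × [3.3%·d + 2.2%·(365−d)] / 365 = €17,931.51
Solving gives d = 145, so the new rate took effect on May 26, 2022.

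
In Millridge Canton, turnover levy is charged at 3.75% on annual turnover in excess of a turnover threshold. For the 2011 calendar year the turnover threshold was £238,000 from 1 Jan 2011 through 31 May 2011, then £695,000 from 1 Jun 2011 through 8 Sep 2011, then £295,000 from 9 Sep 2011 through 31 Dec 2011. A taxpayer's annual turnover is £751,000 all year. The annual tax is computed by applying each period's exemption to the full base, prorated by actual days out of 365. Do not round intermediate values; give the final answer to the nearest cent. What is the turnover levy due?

£13,874.69

1 Jan – 31 May 2011: 151 days, exemption £238,000 → (£751,000 − £238,000) × 3.75% × 151/365 = £7,958.5274
1 Jun – 8 Sep 2011: 100 days, exemption £695,000 → (£751,000 − £695,000) × 3.75% × 100/365 = £575.3425
9 Sep – 31 Dec 2011: 114 days, exemption £295,000 → (£751,000 − £295,000) × 3.75% × 114/365 = £5,340.8219
Total = £13,874.6918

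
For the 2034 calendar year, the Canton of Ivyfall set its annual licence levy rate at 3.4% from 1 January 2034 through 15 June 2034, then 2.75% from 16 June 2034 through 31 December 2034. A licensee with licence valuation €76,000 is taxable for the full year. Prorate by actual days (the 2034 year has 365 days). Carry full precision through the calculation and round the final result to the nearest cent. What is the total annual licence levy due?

€2,314.67

1 January – 15 June 2034: 166 days at 3.4% → €76,000 × 3.4% × 166/365 = €1,175.1890
16 June – 31 December 2034: 199 days at 2.75% → €76,000 × 2.75% × 199/365 = €1,139.4795
Total = €2,314.6685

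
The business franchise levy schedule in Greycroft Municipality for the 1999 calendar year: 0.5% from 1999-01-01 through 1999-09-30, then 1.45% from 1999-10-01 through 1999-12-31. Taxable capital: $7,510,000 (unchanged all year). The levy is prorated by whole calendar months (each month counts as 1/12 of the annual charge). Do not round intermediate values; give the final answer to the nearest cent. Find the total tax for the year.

$55,386.25

1999-01-01 to 1999-09-30: 9 months at 0.5% → $7,510,000 × 0.5% × 9/12 = $28,162.5000
1999-10-01 to 1999-12-31: 3 months at 1.45% → $7,510,000 × 1.45% × 3/12 = $27,223.7500
Total = $55,386.2500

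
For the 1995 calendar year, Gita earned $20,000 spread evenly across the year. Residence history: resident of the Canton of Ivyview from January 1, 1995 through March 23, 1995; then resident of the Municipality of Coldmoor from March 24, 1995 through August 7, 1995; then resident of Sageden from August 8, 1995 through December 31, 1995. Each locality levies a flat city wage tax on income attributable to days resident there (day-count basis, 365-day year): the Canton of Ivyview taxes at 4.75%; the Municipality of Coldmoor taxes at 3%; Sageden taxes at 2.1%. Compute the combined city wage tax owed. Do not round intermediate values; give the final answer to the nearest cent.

The Canton of Ivyview, January 1 – March 23, 1995: 82 days → $20,000 × 4.75% × 82/365 = $213.4247
The Municipality of Coldmoor, March 24 – August 7, 1995: 137 days → $20,000 × 3% × 137/365 = $225.2055
Sageden, August 8 – December 31, 1995: 146 days → $20,000 × 2.1% × 146/365 = $168.0000
Total = $606.6301

$606.63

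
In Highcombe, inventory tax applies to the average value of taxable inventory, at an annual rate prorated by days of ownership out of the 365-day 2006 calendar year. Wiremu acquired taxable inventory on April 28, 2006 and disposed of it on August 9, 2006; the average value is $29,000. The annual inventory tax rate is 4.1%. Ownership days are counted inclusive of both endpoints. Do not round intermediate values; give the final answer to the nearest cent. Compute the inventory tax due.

Days held (April 28 – August 9, 2006): 104 out of 365
Tax = $29,000 × 4.1% × 104/365 = $338.7836

$338.78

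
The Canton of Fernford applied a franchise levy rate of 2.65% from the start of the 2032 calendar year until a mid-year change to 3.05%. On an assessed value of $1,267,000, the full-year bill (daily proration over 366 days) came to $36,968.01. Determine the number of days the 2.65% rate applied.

Let d = days at the first rate; then 366 − d days at the second rate.
$1,267,000 × [2.65%·d + 3.05%·(366−d)] / 366 = $36,968.01
Solving gives d = 121, so the new rate took effect on May 1, 2032.

121 days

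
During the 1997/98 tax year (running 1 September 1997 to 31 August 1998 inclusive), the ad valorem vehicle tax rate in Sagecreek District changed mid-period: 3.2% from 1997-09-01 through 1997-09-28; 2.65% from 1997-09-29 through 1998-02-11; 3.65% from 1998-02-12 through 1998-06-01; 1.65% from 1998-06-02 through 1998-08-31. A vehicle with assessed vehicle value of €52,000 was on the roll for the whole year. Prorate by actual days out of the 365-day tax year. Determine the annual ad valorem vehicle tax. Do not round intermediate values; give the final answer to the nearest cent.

1997-09-01 to 1997-09-28: 28 days at 3.2% → €52,000 × 3.2% × 28/365 = €127.6493
1997-09-29 to 1998-02-11: 136 days at 2.65% → €52,000 × 2.65% × 136/365 = €513.4466
1998-02-12 to 1998-06-01: 110 days at 3.65% → €52,000 × 3.65% × 110/365 = €572.0000
1998-06-02 to 1998-08-31: 91 days at 1.65% → €52,000 × 1.65% × 91/365 = €213.9123
Total = €1,427.0082

€1,427.01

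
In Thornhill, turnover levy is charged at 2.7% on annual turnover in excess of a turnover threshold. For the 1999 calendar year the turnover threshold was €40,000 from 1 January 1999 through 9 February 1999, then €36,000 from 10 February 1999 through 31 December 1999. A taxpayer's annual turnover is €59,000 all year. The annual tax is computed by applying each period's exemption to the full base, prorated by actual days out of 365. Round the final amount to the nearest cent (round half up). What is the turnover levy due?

€609.16

1 January – 9 February 1999: 40 days, exemption €40,000 → (€59,000 − €40,000) × 2.7% × 40/365 = €56.2192
10 February – 31 December 1999: 325 days, exemption €36,000 → (€59,000 − €36,000) × 2.7% × 325/365 = €552.9452
Total = €609.1644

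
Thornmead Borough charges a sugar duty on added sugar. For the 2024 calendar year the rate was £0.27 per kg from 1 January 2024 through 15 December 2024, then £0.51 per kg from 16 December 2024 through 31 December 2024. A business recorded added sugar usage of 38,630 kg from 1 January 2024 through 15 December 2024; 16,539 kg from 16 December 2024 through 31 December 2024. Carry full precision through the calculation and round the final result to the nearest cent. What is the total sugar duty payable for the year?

1 January – 15 December 2024: 38,630 kg at £0.27/kg → £10,430.10
16 December – 31 December 2024: 16,539 kg at £0.51/kg → £8,434.89

£18,864.99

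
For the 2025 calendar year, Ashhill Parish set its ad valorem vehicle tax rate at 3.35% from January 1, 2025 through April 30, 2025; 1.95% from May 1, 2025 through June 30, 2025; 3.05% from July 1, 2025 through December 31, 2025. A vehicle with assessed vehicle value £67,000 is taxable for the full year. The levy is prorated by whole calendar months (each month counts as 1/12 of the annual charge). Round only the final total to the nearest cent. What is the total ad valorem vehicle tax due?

January 1 – April 30, 2025: 4 months at 3.35% → £67,000 × 3.35% × 4/12 = £748.1667
May 1 – June 30, 2025: 2 months at 1.95% → £67,000 × 1.95% × 2/12 = £217.7500
July 1 – December 31, 2025: 6 months at 3.05% → £67,000 × 3.05% × 6/12 = £1,021.7500
Total = £1,987.6667

£1,987.67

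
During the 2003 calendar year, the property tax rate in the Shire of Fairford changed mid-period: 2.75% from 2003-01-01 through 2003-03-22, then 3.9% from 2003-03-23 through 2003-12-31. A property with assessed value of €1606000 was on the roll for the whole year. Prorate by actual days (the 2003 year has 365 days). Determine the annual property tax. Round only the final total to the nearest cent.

2003-01-01 to 2003-03-22: 81 days at 2.75% → €1606000 × 2.75% × 81/365 = €9801.0000
2003-03-23 to 2003-12-31: 284 days at 3.9% → €1606000 × 3.9% × 284/365 = €48734.4000
Total = €58535.4000

€58535.40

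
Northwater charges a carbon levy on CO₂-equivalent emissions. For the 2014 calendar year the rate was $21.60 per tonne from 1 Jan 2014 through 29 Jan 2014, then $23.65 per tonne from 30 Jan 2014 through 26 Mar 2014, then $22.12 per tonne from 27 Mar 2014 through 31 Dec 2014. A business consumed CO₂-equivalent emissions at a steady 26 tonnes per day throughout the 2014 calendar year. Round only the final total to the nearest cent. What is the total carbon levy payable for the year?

1 Jan – 29 Jan 2014: 29 days × 26 tonnes/day = 754 tonnes at $21.60/tonne → $16286.40
30 Jan – 26 Mar 2014: 56 days × 26 tonnes/day = 1,456 tonnes at $23.65/tonne → $34434.40
27 Mar – 31 Dec 2014: 280 days × 26 tonnes/day = 7,280 tonnes at $22.12/tonne → $161033.60

$211754.40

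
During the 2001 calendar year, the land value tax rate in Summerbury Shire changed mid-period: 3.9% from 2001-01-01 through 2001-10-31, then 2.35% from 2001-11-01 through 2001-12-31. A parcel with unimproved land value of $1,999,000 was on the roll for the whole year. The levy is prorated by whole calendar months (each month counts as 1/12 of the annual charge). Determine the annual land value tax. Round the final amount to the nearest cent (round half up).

2001-01-01 to 2001-10-31: 10 months at 3.9% → $1,999,000 × 3.9% × 10/12 = $64,967.5000
2001-11-01 to 2001-12-31: 2 months at 2.35% → $1,999,000 × 2.35% × 2/12 = $7,829.4167
Total = $72,796.9167

$72,796.92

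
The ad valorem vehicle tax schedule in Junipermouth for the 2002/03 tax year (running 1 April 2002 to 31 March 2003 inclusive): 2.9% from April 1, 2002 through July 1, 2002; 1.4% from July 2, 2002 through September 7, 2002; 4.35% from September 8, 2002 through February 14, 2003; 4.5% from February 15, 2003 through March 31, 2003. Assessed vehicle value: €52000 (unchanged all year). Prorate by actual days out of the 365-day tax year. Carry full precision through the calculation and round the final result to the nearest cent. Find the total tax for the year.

€1795.78

April 1 – July 1, 2002: 92 days at 2.9% → €52000 × 2.9% × 92/365 = €380.0986
July 2 – September 7, 2002: 68 days at 1.4% → €52000 × 1.4% × 68/365 = €135.6274
September 8, 2002 – February 14, 2003: 160 days at 4.35% → €52000 × 4.35% × 160/365 = €991.5616
February 15 – March 31, 2003: 45 days at 4.5% → €52000 × 4.5% × 45/365 = €288.4932
Total = €1795.7808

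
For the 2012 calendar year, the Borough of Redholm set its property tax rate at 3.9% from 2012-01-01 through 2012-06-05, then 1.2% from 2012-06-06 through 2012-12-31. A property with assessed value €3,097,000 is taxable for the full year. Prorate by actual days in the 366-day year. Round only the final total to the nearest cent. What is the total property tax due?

€73,033.35

2012-01-01 to 2012-06-05: 157 days at 3.9% → €3,097,000 × 3.9% × 157/366 = €51,811.2869
2012-06-06 to 2012-12-31: 209 days at 1.2% → €3,097,000 × 1.2% × 209/366 = €21,222.0656
Total = €73,033.3525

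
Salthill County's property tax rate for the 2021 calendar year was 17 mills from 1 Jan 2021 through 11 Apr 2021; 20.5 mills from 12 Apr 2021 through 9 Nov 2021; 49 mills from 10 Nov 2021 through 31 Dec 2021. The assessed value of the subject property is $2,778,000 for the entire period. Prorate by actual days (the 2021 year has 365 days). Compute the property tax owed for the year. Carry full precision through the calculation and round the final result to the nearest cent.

$65,537.97

1 Jan – 11 Apr 2021: 101 days at 17 mills → $2,778,000 × 1.7% × 101/365 = $13,068.0164
12 Apr – 9 Nov 2021: 212 days at 20.5 mills → $2,778,000 × 2.05% × 212/365 = $33,077.2274
10 Nov – 31 Dec 2021: 52 days at 49 mills → $2,778,000 × 4.9% × 52/365 = $19,392.7233
Total = $65,537.9671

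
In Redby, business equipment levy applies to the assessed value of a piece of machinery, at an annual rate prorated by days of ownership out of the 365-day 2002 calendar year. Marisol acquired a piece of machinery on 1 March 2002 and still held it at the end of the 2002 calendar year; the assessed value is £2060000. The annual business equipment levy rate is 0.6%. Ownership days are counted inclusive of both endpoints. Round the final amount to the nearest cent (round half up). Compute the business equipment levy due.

Days held (1 March – 31 December 2002): 306 out of 365
Tax = £2060000 × 0.6% × 306/365 = £10362.0822

£10362.08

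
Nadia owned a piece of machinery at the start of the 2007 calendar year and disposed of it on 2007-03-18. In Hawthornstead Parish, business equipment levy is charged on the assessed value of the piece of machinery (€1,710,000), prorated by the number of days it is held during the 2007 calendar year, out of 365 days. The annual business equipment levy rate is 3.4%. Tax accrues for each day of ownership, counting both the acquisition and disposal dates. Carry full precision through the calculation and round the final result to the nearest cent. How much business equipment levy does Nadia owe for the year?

€12,265.15

Days held (2007-01-01 to 2007-03-18): 77 out of 365
Tax = €1,710,000 × 3.4% × 77/365 = €12,265.1507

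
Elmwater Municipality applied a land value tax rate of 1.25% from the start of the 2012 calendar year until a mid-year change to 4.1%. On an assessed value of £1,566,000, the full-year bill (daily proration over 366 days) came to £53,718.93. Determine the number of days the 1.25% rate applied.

86 days

Let d = days at the first rate; then 366 − d days at the second rate.
£1,566,000 × [1.25%·d + 4.1%·(366−d)] / 366 = £53,718.93
Solving gives d = 86, so the new rate took effect on 27 Mar 2012.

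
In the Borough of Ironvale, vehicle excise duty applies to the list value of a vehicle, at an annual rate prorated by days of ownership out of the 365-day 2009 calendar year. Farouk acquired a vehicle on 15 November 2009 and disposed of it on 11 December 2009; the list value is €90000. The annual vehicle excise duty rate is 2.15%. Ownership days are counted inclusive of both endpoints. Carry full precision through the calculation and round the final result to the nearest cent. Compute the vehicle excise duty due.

Days held (15 November – 11 December 2009): 27 out of 365
Tax = €90000 × 2.15% × 27/365 = €143.1370

€143.14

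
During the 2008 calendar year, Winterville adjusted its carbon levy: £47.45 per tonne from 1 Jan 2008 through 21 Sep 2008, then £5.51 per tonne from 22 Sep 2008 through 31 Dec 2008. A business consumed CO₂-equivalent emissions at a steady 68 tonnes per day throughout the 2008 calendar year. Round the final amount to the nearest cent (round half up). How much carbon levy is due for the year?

£892891.68

1 Jan – 21 Sep 2008: 265 days × 68 tonnes/day = 18,020 tonnes at £47.45/tonne → £855049.00
22 Sep – 31 Dec 2008: 101 days × 68 tonnes/day = 6,868 tonnes at £5.51/tonne → £37842.68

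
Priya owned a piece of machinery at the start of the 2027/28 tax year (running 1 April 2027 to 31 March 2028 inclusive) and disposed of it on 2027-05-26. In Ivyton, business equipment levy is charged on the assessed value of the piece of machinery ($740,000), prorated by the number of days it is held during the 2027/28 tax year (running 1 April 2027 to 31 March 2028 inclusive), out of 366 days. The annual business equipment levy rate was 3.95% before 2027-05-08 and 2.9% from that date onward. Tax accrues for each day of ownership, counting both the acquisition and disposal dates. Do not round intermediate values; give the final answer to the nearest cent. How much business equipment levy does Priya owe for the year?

$4,068.99

2027-04-01 to 2027-05-07: 37 days at 3.95% → $740,000 × 3.95% × 37/366 = $2,954.9454
2027-05-08 to 2027-05-26: 19 days at 2.9% → $740,000 × 2.9% × 19/366 = $1,114.0437
Total = $4,068.9891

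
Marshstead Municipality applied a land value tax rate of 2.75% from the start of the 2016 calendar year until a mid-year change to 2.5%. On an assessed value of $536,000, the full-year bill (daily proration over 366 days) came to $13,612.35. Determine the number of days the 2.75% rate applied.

58 days

Let d = days at the first rate; then 366 − d days at the second rate.
$536,000 × [2.75%·d + 2.5%·(366−d)] / 366 = $13,612.35
Solving gives d = 58, so the new rate took effect on February 28, 2016.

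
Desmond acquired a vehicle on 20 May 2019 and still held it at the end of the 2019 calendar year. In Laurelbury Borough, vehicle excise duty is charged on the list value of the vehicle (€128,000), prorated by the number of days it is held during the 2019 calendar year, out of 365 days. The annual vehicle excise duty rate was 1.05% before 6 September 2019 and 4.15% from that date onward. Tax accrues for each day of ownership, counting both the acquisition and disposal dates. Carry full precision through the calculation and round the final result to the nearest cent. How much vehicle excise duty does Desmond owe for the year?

€2,104.11

20 May – 5 September 2019: 109 days at 1.05% → €128,000 × 1.05% × 109/365 = €401.3589
6 September – 31 December 2019: 117 days at 4.15% → €128,000 × 4.15% × 117/365 = €1,702.7507
Total = €2,104.1096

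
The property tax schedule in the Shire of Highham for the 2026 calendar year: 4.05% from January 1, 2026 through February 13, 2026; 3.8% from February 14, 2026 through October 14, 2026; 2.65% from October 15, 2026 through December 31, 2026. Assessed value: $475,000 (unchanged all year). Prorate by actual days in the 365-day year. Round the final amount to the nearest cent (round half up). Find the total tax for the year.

January 1 – February 13, 2026: 44 days at 4.05% → $475,000 × 4.05% × 44/365 = $2,319.0411
February 14 – October 14, 2026: 243 days at 3.8% → $475,000 × 3.8% × 243/365 = $12,016.8493
October 15 – December 31, 2026: 78 days at 2.65% → $475,000 × 2.65% × 78/365 = $2,689.9315
Total = $17,025.8219

$17,025.82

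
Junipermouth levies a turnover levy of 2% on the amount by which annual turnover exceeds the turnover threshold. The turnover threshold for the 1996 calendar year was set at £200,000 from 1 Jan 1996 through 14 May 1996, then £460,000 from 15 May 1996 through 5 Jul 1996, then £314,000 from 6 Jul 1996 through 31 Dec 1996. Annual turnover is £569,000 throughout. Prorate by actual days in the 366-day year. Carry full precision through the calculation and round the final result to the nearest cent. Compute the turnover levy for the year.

£5,526.12

1 Jan – 14 May 1996: 135 days, exemption £200,000 → (£569,000 − £200,000) × 2% × 135/366 = £2,722.1311
15 May – 5 Jul 1996: 52 days, exemption £460,000 → (£569,000 − £460,000) × 2% × 52/366 = £309.7268
6 Jul – 31 Dec 1996: 179 days, exemption £314,000 → (£569,000 − £314,000) × 2% × 179/366 = £2,494.2623
Total = £5,526.1202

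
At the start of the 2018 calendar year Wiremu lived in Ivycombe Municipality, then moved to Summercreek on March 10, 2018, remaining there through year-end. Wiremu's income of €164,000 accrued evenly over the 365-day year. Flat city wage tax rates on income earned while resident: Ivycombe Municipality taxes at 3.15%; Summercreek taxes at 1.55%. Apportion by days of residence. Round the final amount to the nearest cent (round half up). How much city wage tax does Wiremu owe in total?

€3,030.85

Ivycombe Municipality, January 1 – March 9, 2018: 68 days → €164,000 × 3.15% × 68/365 = €962.4329
Summercreek, March 10 – December 31, 2018: 297 days → €164,000 × 1.55% × 297/365 = €2,068.4219
Total = €3,030.8548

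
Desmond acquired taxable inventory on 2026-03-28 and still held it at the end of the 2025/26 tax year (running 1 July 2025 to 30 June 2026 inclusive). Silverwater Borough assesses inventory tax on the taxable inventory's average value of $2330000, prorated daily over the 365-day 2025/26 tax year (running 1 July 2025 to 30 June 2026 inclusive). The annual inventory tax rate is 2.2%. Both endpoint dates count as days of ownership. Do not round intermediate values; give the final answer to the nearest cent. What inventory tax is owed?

Days held (2026-03-28 to 2026-06-30): 95 out of 365
Tax = $2330000 × 2.2% × 95/365 = $13341.6438

$13341.64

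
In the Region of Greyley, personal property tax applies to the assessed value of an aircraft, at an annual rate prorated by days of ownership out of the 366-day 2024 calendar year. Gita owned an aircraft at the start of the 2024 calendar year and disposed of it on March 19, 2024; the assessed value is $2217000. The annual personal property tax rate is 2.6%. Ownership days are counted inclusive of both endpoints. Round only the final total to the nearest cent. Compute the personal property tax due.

$12441.85

Days held (January 1 – March 19, 2024): 79 out of 366
Tax = $2217000 × 2.6% × 79/366 = $12441.8525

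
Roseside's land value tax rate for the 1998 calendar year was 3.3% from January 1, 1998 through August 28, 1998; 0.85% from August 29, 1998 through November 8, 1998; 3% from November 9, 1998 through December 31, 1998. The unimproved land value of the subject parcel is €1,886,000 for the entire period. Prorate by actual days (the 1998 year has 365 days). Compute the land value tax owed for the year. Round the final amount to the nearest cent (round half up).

January 1 – August 28, 1998: 240 days at 3.3% → €1,886,000 × 3.3% × 240/365 = €40,923.6164
August 29 – November 8, 1998: 72 days at 0.85% → €1,886,000 × 0.85% × 72/365 = €3,162.2795
November 9 – December 31, 1998: 53 days at 3% → €1,886,000 × 3% × 53/365 = €8,215.7260
Total = €52,301.6219

€52,301.62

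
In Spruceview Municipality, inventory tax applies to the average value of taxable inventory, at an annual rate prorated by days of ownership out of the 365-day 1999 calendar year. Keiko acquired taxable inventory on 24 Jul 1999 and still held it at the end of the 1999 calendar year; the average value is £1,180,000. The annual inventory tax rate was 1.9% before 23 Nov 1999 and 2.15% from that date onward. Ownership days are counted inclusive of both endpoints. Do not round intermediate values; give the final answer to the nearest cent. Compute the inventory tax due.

24 Jul – 22 Nov 1999: 122 days at 1.9% → £1,180,000 × 1.9% × 122/365 = £7,493.8082
23 Nov – 31 Dec 1999: 39 days at 2.15% → £1,180,000 × 2.15% × 39/365 = £2,710.7671
Total = £10,204.5753

£10,204.58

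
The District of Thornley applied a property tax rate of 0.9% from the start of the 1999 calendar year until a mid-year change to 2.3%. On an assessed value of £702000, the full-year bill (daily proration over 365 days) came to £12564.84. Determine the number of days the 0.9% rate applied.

133 days

Let d = days at the first rate; then 365 − d days at the second rate.
£702000 × [0.9%·d + 2.3%·(365−d)] / 365 = £12564.84
Solving gives d = 133, so the new rate took effect on 14 May 1999.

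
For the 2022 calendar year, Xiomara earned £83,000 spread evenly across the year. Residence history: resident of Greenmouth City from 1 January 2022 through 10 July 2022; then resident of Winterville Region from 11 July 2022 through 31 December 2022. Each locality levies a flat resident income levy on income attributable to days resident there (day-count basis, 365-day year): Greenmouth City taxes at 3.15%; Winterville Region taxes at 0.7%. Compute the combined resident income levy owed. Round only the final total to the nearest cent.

£1,645.11

Greenmouth City, 1 January – 10 July 2022: 191 days → £83,000 × 3.15% × 191/365 = £1,368.1356
Winterville Region, 11 July – 31 December 2022: 174 days → £83,000 × 0.7% × 174/365 = £276.9699
Total = £1,645.1055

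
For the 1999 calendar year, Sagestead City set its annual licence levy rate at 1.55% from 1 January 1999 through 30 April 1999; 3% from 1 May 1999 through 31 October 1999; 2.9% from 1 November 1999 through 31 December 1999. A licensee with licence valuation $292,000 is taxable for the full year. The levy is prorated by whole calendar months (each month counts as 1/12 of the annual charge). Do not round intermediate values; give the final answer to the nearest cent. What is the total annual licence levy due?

$7,300.00

1 January – 30 April 1999: 4 months at 1.55% → $292,000 × 1.55% × 4/12 = $1,508.6667
1 May – 31 October 1999: 6 months at 3% → $292,000 × 3% × 6/12 = $4,380.0000
1 November – 31 December 1999: 2 months at 2.9% → $292,000 × 2.9% × 2/12 = $1,411.3333
Total = $7,300.0000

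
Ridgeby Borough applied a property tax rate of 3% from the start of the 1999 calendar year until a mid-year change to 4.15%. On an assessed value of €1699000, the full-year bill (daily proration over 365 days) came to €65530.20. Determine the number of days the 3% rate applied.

93 days

Let d = days at the first rate; then 365 − d days at the second rate.
€1699000 × [3%·d + 4.15%·(365−d)] / 365 = €65530.20
Solving gives d = 93, so the new rate took effect on 4 Apr 1999.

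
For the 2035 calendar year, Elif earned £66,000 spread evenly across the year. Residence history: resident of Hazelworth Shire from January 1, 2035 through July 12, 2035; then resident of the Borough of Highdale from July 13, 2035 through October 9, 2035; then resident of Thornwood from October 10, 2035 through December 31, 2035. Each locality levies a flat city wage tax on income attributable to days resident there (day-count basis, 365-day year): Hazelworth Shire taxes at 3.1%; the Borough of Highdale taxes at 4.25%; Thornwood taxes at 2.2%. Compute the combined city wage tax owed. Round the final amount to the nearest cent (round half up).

£2,096.00

Hazelworth Shire, January 1 – July 12, 2035: 193 days → £66,000 × 3.1% × 193/365 = £1,081.8575
The Borough of Highdale, July 13 – October 9, 2035: 89 days → £66,000 × 4.25% × 89/365 = £683.9589
Thornwood, October 10 – December 31, 2035: 83 days → £66,000 × 2.2% × 83/365 = £330.1808
Total = £2,095.9973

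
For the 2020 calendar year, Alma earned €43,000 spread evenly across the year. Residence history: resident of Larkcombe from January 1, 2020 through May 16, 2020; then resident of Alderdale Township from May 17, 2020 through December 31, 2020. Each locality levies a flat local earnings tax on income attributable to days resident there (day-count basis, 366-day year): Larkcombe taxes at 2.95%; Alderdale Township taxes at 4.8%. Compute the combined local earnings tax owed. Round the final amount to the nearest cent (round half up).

Larkcombe, January 1 – May 16, 2020: 137 days → €43,000 × 2.95% × 137/366 = €474.8210
Alderdale Township, May 17 – December 31, 2020: 229 days → €43,000 × 4.8% × 229/366 = €1,291.4098
Total = €1,766.2309

€1,766.23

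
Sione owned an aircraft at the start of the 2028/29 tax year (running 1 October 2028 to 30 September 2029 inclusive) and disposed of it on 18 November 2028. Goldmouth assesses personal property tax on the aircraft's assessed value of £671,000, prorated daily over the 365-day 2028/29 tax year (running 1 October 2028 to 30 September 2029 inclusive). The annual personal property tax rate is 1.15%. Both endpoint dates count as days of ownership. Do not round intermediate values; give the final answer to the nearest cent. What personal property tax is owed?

Days held (1 October – 18 November 2028): 49 out of 365
Tax = £671,000 × 1.15% × 49/365 = £1,035.9137

£1,035.91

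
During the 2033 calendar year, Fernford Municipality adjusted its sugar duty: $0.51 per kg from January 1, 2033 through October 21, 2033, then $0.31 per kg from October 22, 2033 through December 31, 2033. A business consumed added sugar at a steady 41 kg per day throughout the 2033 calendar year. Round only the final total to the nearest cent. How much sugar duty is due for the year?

January 1 – October 21, 2033: 294 days × 41 kg/day = 12,054 kg at $0.51/kg → $6147.54
October 22 – December 31, 2033: 71 days × 41 kg/day = 2,911 kg at $0.31/kg → $902.41

$7049.95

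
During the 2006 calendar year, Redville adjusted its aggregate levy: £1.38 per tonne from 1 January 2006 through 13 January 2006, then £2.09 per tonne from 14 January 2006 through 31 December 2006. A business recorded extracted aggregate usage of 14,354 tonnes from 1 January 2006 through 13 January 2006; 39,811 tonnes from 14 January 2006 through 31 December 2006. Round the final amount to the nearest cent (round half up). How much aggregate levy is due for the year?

£103,013.51

1 January – 13 January 2006: 14,354 tonnes at £1.38/tonne → £19,808.52
14 January – 31 December 2006: 39,811 tonnes at £2.09/tonne → £83,204.99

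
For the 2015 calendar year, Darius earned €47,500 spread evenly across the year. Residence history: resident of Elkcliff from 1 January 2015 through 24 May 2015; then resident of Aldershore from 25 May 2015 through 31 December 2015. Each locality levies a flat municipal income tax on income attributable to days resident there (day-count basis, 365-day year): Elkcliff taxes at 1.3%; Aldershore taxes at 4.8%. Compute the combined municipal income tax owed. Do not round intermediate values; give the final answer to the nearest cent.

€1,624.11

Elkcliff, 1 January – 24 May 2015: 144 days → €47,500 × 1.3% × 144/365 = €243.6164
Aldershore, 25 May – 31 December 2015: 221 days → €47,500 × 4.8% × 221/365 = €1,380.4932
Total = €1,624.1096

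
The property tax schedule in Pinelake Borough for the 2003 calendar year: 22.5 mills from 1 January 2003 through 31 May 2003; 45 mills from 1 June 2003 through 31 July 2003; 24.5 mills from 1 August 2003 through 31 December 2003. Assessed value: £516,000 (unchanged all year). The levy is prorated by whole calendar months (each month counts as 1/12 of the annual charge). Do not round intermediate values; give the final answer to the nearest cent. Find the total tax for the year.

1 January – 31 May 2003: 5 months at 22.5 mills → £516,000 × 2.25% × 5/12 = £4,837.5000
1 June – 31 July 2003: 2 months at 45 mills → £516,000 × 4.5% × 2/12 = £3,870.0000
1 August – 31 December 2003: 5 months at 24.5 mills → £516,000 × 2.45% × 5/12 = £5,267.5000
Total = £13,975.0000

£13,975.00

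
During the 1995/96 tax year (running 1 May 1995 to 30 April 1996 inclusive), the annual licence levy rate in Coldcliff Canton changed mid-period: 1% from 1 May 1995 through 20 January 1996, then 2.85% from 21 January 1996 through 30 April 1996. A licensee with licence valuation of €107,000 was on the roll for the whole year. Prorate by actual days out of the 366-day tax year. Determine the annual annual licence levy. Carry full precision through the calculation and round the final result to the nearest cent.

€1,616.26

1 May 1995 – 20 January 1996: 265 days at 1% → €107,000 × 1% × 265/366 = €774.7268
21 January – 30 April 1996: 101 days at 2.85% → €107,000 × 2.85% × 101/366 = €841.5287
Total = €1,616.2555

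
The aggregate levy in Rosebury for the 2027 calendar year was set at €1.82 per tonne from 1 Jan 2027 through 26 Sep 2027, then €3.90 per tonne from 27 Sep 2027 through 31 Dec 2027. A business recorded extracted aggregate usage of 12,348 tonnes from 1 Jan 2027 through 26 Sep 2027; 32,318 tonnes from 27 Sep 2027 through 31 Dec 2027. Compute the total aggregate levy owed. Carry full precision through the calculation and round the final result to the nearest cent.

1 Jan – 26 Sep 2027: 12,348 tonnes at €1.82/tonne → €22,473.36
27 Sep – 31 Dec 2027: 32,318 tonnes at €3.90/tonne → €126,040.20

€148,513.56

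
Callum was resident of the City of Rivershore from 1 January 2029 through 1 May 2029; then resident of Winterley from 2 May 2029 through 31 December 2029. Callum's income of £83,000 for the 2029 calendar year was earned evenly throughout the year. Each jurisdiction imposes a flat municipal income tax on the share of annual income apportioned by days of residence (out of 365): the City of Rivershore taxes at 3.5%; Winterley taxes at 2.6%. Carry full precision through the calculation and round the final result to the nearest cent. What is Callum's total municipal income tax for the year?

The City of Rivershore, 1 January – 1 May 2029: 121 days → £83,000 × 3.5% × 121/365 = £963.0274
Winterley, 2 May – 31 December 2029: 244 days → £83,000 × 2.6% × 244/365 = £1,442.6082
Total = £2,405.6356

£2,405.64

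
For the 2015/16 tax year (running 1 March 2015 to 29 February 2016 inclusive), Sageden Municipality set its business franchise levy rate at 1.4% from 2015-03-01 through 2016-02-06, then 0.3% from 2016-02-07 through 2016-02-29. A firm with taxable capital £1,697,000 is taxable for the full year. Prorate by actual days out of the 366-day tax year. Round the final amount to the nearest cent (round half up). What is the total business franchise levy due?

£22,584.94

2015-03-01 to 2016-02-06: 343 days at 1.4% → £1,697,000 × 1.4% × 343/366 = £22,265.0109
2016-02-07 to 2016-02-29: 23 days at 0.3% → £1,697,000 × 0.3% × 23/366 = £319.9262
Total = £22,584.9372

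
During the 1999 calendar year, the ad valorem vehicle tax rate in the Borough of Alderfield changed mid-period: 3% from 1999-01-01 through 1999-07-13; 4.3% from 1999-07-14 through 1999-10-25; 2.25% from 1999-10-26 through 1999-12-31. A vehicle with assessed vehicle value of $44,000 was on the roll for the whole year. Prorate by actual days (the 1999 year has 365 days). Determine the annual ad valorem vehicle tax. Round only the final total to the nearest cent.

$1,422.41

1999-01-01 to 1999-07-13: 194 days at 3% → $44,000 × 3% × 194/365 = $701.5890
1999-07-14 to 1999-10-25: 104 days at 4.3% → $44,000 × 4.3% × 104/365 = $539.0904
1999-10-26 to 1999-12-31: 67 days at 2.25% → $44,000 × 2.25% × 67/365 = $181.7260
Total = $1,422.4055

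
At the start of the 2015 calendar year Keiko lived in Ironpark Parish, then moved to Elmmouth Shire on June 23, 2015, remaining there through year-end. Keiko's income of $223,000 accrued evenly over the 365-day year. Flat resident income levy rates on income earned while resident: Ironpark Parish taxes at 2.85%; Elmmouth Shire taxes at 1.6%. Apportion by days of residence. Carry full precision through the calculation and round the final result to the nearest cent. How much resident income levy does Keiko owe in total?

$4,889.20

Ironpark Parish, January 1 – June 22, 2015: 173 days → $223,000 × 2.85% × 173/365 = $3,012.3329
Elmmouth Shire, June 23 – December 31, 2015: 192 days → $223,000 × 1.6% × 192/365 = $1,876.8658
Total = $4,889.1986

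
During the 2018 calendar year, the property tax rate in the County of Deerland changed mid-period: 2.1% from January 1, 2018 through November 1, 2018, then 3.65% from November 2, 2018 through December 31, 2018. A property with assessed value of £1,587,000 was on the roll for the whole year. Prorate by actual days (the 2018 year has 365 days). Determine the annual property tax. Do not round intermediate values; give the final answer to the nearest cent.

£37,370.59

January 1 – November 1, 2018: 305 days at 2.1% → £1,587,000 × 2.1% × 305/365 = £27,848.5890
November 2 – December 31, 2018: 60 days at 3.65% → £1,587,000 × 3.65% × 60/365 = £9,522.0000
Total = £37,370.5890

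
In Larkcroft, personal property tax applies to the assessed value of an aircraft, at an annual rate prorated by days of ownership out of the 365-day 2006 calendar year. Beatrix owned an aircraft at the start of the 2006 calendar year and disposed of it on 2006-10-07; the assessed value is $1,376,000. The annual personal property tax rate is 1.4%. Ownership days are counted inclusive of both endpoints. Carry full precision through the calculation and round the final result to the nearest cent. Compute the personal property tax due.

$14,777.86

Days held (2006-01-01 to 2006-10-07): 280 out of 365
Tax = $1,376,000 × 1.4% × 280/365 = $14,777.8630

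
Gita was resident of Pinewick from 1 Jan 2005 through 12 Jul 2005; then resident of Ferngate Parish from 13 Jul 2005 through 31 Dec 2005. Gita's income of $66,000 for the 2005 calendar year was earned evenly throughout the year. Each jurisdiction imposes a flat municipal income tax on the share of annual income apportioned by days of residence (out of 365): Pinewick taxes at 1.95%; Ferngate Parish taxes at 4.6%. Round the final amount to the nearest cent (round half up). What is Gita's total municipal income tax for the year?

$2,111.19

Pinewick, 1 Jan – 12 Jul 2005: 193 days → $66,000 × 1.95% × 193/365 = $680.5233
Ferngate Parish, 13 Jul – 31 Dec 2005: 172 days → $66,000 × 4.6% × 172/365 = $1,430.6630
Total = $2,111.1863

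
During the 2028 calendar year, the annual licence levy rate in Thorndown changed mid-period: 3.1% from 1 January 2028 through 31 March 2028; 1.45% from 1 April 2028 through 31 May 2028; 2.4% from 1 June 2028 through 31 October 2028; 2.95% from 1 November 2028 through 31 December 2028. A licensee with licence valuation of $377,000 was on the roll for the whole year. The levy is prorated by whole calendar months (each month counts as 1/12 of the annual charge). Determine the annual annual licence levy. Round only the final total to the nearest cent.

1 January – 31 March 2028: 3 months at 3.1% → $377,000 × 3.1% × 3/12 = $2,921.7500
1 April – 31 May 2028: 2 months at 1.45% → $377,000 × 1.45% × 2/12 = $911.0833
1 June – 31 October 2028: 5 months at 2.4% → $377,000 × 2.4% × 5/12 = $3,770.0000
1 November – 31 December 2028: 2 months at 2.95% → $377,000 × 2.95% × 2/12 = $1,853.5833
Total = $9,456.4167

$9,456.42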